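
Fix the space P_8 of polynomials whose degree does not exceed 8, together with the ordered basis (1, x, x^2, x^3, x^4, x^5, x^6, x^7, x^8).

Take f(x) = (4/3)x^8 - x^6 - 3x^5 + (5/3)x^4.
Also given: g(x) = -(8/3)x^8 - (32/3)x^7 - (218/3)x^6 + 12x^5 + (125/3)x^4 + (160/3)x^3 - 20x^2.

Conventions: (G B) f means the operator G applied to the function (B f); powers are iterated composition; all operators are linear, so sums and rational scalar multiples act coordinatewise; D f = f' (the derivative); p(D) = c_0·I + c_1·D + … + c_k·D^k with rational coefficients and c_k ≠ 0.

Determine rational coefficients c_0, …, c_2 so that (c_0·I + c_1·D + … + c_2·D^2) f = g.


p(D) = -2·I − D − D^2, i.e. c_0 = -2, c_1 = -1, c_2 = -1

D^0 f = (4/3)x^8 - x^6 - 3x^5 + (5/3)x^4
D^1 f = (32/3)x^7 - 6x^5 - 15x^4 + (20/3)x^3
D^2 f = (224/3)x^6 - 30x^4 - 60x^3 + 20x^2
matching coefficients of g against c_0 f + c_1 Df + … from the top degree down determines the c_i
solution: c_0 = -2, c_1 = -1, c_2 = -1


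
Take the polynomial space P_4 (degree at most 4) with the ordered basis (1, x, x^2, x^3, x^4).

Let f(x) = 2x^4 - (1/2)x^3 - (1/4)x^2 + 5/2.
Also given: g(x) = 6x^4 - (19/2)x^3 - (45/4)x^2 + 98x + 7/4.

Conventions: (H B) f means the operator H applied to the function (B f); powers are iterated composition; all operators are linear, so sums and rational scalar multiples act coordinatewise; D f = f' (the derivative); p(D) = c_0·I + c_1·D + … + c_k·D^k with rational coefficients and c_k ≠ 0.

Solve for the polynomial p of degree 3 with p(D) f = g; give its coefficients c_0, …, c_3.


D^0 f = 2x^4 - (1/2)x^3 - (1/4)x^2 + 5/2
D^1 f = 8x^3 - (3/2)x^2 - (1/2)x
D^2 f = 24x^2 - 3x - 1/2
D^3 f = 48x - 3
matching coefficients of g against c_0 f + c_1 Df + … from the top degree down determines the c_i
solution: c_0 = 3, c_1 = -1, c_2 = -1/2, c_3 = 2

c_0 = 3, c_1 = -1, c_2 = -1/2, c_3 = 2


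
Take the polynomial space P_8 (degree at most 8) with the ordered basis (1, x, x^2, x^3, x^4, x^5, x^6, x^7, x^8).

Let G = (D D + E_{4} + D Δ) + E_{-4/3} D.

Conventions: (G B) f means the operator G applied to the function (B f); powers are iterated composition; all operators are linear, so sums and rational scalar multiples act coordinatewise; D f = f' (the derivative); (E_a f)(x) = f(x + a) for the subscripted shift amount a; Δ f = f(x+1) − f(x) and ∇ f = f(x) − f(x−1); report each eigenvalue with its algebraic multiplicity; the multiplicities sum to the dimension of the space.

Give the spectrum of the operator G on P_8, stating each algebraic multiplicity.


λ = 1 (multiplicity 9)

image of 1: 1
image of x: x + 5
image of x^2: x^2 + 10x + 52/3
image of x^3: x^3 + 15x^2 + 52x + 217/3
image of x^4: x^4 + 20x^3 + 104x^2 + (868/3)x + 6764/27
image of x^5: x^5 + 25x^4 + (520/3)x^3 + (2170/3)x^2 + (33820/27)x + 84629/81
image of x^6: x^6 + 30x^5 + 260x^4 + (4340/3)x^3 + (33820/9)x^2 + (169258/27)x + 330214/81
image of x^7: x^7 + 35x^6 + 364x^5 + (7595/3)x^4 + (236740/27)x^3 + (592403/27)x^2 + (2311498/81)x + 11977711/729
image of x^8: x^8 + 40x^7 + (1456/3)x^6 + (12152/3)x^5 + (473480/27)x^4 + (4739224/81)x^3 + (9245992/81)x^2 + (95821688/729)x + 143213656/2187
the matrix is upper triangular; its diagonal is (1, 1, 1, 1, 1, 1, 1, 1, 1)
for a triangular matrix the eigenvalues are the diagonal entries, with algebraic multiplicity their repetition count


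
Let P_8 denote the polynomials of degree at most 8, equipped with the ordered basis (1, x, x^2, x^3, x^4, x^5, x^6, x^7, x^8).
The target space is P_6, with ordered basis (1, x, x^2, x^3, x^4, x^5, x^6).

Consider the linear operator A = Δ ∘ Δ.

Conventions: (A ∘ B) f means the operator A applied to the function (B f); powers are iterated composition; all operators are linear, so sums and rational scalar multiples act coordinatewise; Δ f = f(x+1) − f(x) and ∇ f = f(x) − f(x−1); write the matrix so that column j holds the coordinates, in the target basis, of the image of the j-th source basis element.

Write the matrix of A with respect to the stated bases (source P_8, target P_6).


image of 1: 0
image of x: 0
image of x^2: 2
image of x^3: 6x + 6
image of x^4: 12x^2 + 24x + 14
image of x^5: 20x^3 + 60x^2 + 70x + 30
image of x^6: 30x^4 + 120x^3 + 210x^2 + 180x + 62
image of x^7: 42x^5 + 210x^4 + 490x^3 + 630x^2 + 434x + 126
image of x^8: 56x^6 + 336x^5 + 980x^4 + 1680x^3 + 1736x^2 + 1008x + 254
each image's coordinates form column j of the matrix

the matrix is [[0, 0, 2, 6, 14, 30, 62, 126, 254]; [0, 0, 0, 6, 24, 70, 180, 434, 1008]; [0, 0, 0, 0, 12, 60, 210, 630, 1736]; [0, 0, 0, 0, 0, 20, 120, 490, 1680]; [0, 0, 0, 0, 0, 0, 30, 210, 980]; [0, 0, 0, 0, 0, 0, 0, 42, 336]; [0, 0, 0, 0, 0, 0, 0, 0, 56]] (rows listed top to bottom)


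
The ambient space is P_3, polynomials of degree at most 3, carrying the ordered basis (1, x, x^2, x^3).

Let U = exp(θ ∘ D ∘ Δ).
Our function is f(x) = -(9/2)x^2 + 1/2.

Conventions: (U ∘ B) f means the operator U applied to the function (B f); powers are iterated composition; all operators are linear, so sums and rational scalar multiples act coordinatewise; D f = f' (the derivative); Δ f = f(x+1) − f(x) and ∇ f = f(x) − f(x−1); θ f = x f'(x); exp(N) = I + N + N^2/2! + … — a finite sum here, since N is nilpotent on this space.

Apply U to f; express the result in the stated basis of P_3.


g(x) = -(9/2)x^2 + 1/2

the series for exp(θ ∘ D ∘ Δ) f terminates at order 0
exp(θ ∘ D ∘ Δ) f = -(9/2)x^2 + 1/2


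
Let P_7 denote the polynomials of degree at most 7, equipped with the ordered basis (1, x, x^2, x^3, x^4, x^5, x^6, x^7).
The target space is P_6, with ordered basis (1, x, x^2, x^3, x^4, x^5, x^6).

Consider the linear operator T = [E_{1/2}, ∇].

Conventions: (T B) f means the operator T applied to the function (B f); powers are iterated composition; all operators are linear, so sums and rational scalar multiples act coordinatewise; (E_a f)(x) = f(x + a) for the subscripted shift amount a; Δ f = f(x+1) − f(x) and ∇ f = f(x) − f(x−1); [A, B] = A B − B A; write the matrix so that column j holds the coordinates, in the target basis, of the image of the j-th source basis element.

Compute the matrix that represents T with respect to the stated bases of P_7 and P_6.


the matrix is [[0, 0, 0, 0, 0, 0, 0, 0]; [0, 0, 0, 0, 0, 0, 0, 0]; [0, 0, 0, 0, 0, 0, 0, 0]; [0, 0, 0, 0, 0, 0, 0, 0]; [0, 0, 0, 0, 0, 0, 0, 0]; [0, 0, 0, 0, 0, 0, 0, 0]; [0, 0, 0, 0, 0, 0, 0, 0]] (rows listed top to bottom)

image of 1: 0
image of x: 0
image of x^2: 0
image of x^3: 0
image of x^4: 0
image of x^5: 0
image of x^6: 0
image of x^7: 0
each image's coordinates form column j of the matrix


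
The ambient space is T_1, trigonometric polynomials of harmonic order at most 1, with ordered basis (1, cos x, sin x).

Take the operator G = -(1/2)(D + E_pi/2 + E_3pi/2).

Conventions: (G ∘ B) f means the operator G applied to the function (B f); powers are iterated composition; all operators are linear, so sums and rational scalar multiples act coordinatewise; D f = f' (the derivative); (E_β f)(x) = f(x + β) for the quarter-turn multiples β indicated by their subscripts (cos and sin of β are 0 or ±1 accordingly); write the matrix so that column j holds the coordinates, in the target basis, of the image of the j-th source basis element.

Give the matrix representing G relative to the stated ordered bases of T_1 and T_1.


image of 1: -1
image of cos x: (1/2)sin x
image of sin x: -(1/2)cos x
each image's coordinates form column j of the matrix

the matrix is [[-1, 0, 0]; [0, 0, -1/2]; [0, 1/2, 0]] (rows listed top to bottom)


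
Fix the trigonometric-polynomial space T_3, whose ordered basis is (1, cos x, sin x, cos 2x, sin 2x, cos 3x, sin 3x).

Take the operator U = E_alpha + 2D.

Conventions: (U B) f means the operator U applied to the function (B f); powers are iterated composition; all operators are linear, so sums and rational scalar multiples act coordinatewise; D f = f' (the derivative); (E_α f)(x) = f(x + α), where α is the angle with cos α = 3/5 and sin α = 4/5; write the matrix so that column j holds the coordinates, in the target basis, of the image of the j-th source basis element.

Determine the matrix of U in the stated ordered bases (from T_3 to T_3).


the matrix is [[1, 0, 0, 0, 0, 0, 0]; [0, 3/5, 14/5, 0, 0, 0, 0]; [0, -14/5, 3/5, 0, 0, 0, 0]; [0, 0, 0, -7/25, 124/25, 0, 0]; [0, 0, 0, -124/25, -7/25, 0, 0]; [0, 0, 0, 0, 0, -117/125, 794/125]; [0, 0, 0, 0, 0, -794/125, -117/125]] (rows listed top to bottom)

image of 1: 1
image of cos x: (3/5)cos x - (14/5)sin x
image of sin x: (14/5)cos x + (3/5)sin x
image of cos 2x: -(7/25)cos 2x - (124/25)sin 2x
image of sin 2x: (124/25)cos 2x - (7/25)sin 2x
image of cos 3x: -(117/125)cos 3x - (794/125)sin 3x
image of sin 3x: (794/125)cos 3x - (117/125)sin 3x
each image's coordinates form column j of the matrix


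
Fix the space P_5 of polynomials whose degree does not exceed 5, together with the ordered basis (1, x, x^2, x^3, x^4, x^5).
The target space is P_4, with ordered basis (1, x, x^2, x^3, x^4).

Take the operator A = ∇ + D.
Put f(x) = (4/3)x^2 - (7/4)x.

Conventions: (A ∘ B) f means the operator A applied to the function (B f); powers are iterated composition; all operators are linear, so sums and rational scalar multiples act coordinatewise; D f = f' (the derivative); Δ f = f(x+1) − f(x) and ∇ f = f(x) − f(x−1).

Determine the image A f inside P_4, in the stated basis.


the image equals g(x) = (16/3)x - 29/6

∇ f = (8/3)x - 37/12
D f = (8/3)x - 7/4
(∇ + D) f = (16/3)x - 29/6


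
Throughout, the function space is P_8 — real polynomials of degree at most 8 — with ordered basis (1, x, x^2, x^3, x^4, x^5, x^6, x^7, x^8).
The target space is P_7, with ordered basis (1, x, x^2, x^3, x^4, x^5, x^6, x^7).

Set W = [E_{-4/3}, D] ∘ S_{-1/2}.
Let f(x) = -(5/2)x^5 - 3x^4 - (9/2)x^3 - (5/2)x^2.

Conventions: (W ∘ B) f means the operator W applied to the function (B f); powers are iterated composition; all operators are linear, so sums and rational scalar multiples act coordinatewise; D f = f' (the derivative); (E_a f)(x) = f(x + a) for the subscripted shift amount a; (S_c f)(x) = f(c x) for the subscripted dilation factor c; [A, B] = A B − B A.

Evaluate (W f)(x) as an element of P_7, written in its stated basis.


S_{-1/2} f = (5/64)x^5 - (3/16)x^4 + (9/16)x^3 - (5/8)x^2
D S_{-1/2} f = (25/64)x^4 - (3/4)x^3 + (27/16)x^2 - (5/4)x
E_{-4/3} D S_{-1/2} f = (25/64)x^4 - (17/6)x^3 + (425/48)x^2 - (1453/108)x + 622/81
E_{-4/3} S_{-1/2} f = (5/64)x^5 - (17/24)x^4 + (425/144)x^3 - (1453/216)x^2 + (622/81)x - 818/243
D E_{-4/3} S_{-1/2} f = (25/64)x^4 - (17/6)x^3 + (425/48)x^2 - (1453/108)x + 622/81
[E_{-4/3}, D] S_{-1/2} f = 0

g(x) = 0


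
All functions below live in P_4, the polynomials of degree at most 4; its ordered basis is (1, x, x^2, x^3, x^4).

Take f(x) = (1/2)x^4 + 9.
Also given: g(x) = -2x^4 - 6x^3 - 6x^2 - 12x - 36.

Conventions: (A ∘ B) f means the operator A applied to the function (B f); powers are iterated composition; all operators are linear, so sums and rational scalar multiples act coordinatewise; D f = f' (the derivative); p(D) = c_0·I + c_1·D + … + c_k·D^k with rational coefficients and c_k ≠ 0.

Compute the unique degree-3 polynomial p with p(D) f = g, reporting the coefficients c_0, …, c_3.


D^0 f = (1/2)x^4 + 9
D^1 f = 2x^3
D^2 f = 6x^2
D^3 f = 12x
matching coefficients of g against c_0 f + c_1 Df + … from the top degree down determines the c_i
solution: c_0 = -4, c_1 = -3, c_2 = -1, c_3 = -1

p(D) = -4·I − 3·D − D^2 − D^3, i.e. c_0 = -4, c_1 = -3, c_2 = -1, c_3 = -1


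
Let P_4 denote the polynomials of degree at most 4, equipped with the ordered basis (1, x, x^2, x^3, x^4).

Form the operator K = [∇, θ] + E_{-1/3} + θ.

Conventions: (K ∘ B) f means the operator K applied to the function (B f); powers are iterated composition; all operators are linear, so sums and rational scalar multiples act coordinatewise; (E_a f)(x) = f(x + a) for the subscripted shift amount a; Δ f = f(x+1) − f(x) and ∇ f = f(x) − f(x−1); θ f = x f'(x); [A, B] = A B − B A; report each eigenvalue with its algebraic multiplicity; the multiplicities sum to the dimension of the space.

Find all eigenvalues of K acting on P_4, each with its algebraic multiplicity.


image of 1: 1
image of x: 2x + 2/3
image of x^2: 3x^2 + (4/3)x - 17/9
image of x^3: 4x^3 + 2x^2 - (17/3)x + 80/27
image of x^4: 5x^4 + (8/3)x^3 - (34/3)x^2 + (320/27)x - 323/81
the matrix is upper triangular; its diagonal is (1, 2, 3, 4, 5)
for a triangular matrix the eigenvalues are the diagonal entries, with algebraic multiplicity their repetition count

λ = 1 (multiplicity 1), λ = 2 (multiplicity 1), λ = 3 (multiplicity 1), λ = 4 (multiplicity 1), λ = 5 (multiplicity 1)


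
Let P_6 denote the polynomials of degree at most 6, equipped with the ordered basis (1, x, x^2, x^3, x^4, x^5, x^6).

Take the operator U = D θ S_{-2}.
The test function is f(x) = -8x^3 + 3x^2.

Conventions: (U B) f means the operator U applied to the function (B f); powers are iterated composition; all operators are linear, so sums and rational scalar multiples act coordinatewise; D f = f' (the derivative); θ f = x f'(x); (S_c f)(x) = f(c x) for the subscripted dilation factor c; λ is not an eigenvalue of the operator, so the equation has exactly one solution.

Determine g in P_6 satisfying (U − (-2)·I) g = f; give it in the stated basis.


the result is g(x) = -4x^3 - (285/2)x^2 + 1140x + 1140

write g with unknown coordinates in the stated basis and equate coefficients in (U − (-2)·I) g = f
solving from the highest basis element down gives g = -4x^3 - (285/2)x^2 + 1140x + 1140
check: U g = 288x^2 - 2280x - 2280
so U g − (-2)·g = -8x^3 + 3x^2 = f ✓


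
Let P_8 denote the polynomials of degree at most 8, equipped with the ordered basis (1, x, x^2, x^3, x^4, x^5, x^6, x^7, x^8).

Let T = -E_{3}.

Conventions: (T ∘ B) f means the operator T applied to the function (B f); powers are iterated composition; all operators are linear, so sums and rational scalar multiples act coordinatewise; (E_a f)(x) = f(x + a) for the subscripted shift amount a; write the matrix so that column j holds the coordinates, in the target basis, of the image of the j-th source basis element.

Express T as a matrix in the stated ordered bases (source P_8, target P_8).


the matrix is [[-1, -3, -9, -27, -81, -243, -729, -2187, -6561]; [0, -1, -6, -27, -108, -405, -1458, -5103, -17496]; [0, 0, -1, -9, -54, -270, -1215, -5103, -20412]; [0, 0, 0, -1, -12, -90, -540, -2835, -13608]; [0, 0, 0, 0, -1, -15, -135, -945, -5670]; [0, 0, 0, 0, 0, -1, -18, -189, -1512]; [0, 0, 0, 0, 0, 0, -1, -21, -252]; [0, 0, 0, 0, 0, 0, 0, -1, -24]; [0, 0, 0, 0, 0, 0, 0, 0, -1]] (rows listed top to bottom)

image of 1: -1
image of x: -x - 3
image of x^2: -x^2 - 6x - 9
image of x^3: -x^3 - 9x^2 - 27x - 27
image of x^4: -x^4 - 12x^3 - 54x^2 - 108x - 81
image of x^5: -x^5 - 15x^4 - 90x^3 - 270x^2 - 405x - 243
image of x^6: -x^6 - 18x^5 - 135x^4 - 540x^3 - 1215x^2 - 1458x - 729
image of x^7: -x^7 - 21x^6 - 189x^5 - 945x^4 - 2835x^3 - 5103x^2 - 5103x - 2187
image of x^8: -x^8 - 24x^7 - 252x^6 - 1512x^5 - 5670x^4 - 13608x^3 - 20412x^2 - 17496x - 6561
each image's coordinates form column j of the matrix


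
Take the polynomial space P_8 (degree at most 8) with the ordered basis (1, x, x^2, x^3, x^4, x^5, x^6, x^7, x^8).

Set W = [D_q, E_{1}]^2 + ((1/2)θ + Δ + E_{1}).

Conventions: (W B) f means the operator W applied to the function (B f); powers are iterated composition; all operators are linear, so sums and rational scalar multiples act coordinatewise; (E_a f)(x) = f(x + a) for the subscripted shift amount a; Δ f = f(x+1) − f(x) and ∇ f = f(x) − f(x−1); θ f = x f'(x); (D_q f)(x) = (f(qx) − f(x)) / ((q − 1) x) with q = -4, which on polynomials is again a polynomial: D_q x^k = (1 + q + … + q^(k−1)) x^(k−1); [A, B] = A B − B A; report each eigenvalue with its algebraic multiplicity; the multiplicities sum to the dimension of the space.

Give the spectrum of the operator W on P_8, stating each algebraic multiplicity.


image of 1: 1
image of x: (3/2)x + 2
image of x^2: 2x^2 + 4x + 2
image of x^3: (5/2)x^3 + 6x^2 + 6x + 2
image of x^4: 3x^4 + 8x^3 + 12x^2 + 8x + 1027
image of x^5: (7/2)x^5 + 10x^4 + 20x^3 + 20x^2 + 37635x + 5252
image of x^6: 4x^6 + 12x^5 + 30x^4 + 40x^3 + 1091655x^2 + 459012x + 260877
image of x^7: (9/2)x^7 + 14x^6 + 42x^5 + 70x^4 + 27299695x^3 + 18740292x^2 + 17887389x + 3042002
image of x^8: 5x^8 + 16x^7 + 56x^6 + 112x^5 + 628163765x^4 + 604651612x^3 + 815653931x^2 + 310839766x + 69548627
the matrix is upper triangular; its diagonal is (1, 3/2, 2, 5/2, 3, 7/2, 4, 9/2, 5)
for a triangular matrix the eigenvalues are the diagonal entries, with algebraic multiplicity their repetition count

λ = 1 (multiplicity 1), λ = 3/2 (multiplicity 1), λ = 2 (multiplicity 1), λ = 5/2 (multiplicity 1), λ = 3 (multiplicity 1), λ = 7/2 (multiplicity 1), λ = 4 (multiplicity 1), λ = 9/2 (multiplicity 1), λ = 5 (multiplicity 1)


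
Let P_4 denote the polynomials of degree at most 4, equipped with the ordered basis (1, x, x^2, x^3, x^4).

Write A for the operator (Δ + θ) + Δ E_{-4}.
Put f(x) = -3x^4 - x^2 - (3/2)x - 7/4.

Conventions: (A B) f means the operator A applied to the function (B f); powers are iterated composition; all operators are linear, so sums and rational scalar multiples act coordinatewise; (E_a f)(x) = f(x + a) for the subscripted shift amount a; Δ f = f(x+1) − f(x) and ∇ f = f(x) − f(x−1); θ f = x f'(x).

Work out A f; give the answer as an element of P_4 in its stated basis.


g(x) = -12x^4 - 24x^3 + 106x^2 - (923/2)x + 525

Δ f = -12x^3 - 18x^2 - 14x - 11/2
θ f = -12x^4 - 2x^2 - (3/2)x
(Δ + θ) f = -12x^4 - 12x^3 - 20x^2 - (31/2)x - 11/2
E_{-4} f = -3x^4 + 48x^3 - 289x^2 + (1549/2)x - 3119/4
Δ E_{-4} f = -12x^3 + 126x^2 - 446x + 1061/2
((Δ + θ) + Δ E_{-4}) f = -12x^4 - 24x^3 + 106x^2 - (923/2)x + 525


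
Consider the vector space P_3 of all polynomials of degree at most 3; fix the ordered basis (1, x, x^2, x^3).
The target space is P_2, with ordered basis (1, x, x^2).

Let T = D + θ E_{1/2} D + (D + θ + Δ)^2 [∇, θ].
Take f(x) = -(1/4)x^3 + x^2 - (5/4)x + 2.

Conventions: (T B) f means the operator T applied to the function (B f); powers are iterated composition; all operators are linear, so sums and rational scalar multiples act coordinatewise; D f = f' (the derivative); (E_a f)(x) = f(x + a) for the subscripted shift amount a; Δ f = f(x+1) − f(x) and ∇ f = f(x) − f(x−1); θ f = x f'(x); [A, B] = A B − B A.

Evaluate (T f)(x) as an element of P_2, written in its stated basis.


D f = -(3/4)x^2 + 2x - 5/4
D f = -(3/4)x^2 + 2x - 5/4
E_{1/2} D f = -(3/4)x^2 + (5/4)x - 7/16
θ E_{1/2} D f = -(3/2)x^2 + (5/4)x
θ f = -(3/4)x^3 + 2x^2 - (5/4)x
∇ θ f = -(9/4)x^2 + (25/4)x - 4
∇ f = -(3/4)x^2 + (11/4)x - 5/2
θ ∇ f = -(3/2)x^2 + (11/4)x
[∇, θ] f = -(3/4)x^2 + (7/2)x - 4
D [∇, θ] f = -(3/2)x + 7/2
θ [∇, θ] f = -(3/2)x^2 + (7/2)x
Δ [∇, θ] f = -(3/2)x + 11/4
(D + θ + Δ) [∇, θ] f = -(3/2)x^2 + (1/2)x + 25/4
D (D + θ + Δ) [∇, θ] f = -3x + 1/2
θ (D + θ + Δ) [∇, θ] f = -3x^2 + (1/2)x
Δ (D + θ + Δ) [∇, θ] f = -3x - 1
(D + θ + Δ) (D + θ + Δ) [∇, θ] f = -3x^2 - (11/2)x - 1/2
(D + θ E_{1/2} D + (D + θ + Δ)^2 [∇, θ]) f = -(21/4)x^2 - (9/4)x - 7/4

g(x) = -(21/4)x^2 - (9/4)x - 7/4


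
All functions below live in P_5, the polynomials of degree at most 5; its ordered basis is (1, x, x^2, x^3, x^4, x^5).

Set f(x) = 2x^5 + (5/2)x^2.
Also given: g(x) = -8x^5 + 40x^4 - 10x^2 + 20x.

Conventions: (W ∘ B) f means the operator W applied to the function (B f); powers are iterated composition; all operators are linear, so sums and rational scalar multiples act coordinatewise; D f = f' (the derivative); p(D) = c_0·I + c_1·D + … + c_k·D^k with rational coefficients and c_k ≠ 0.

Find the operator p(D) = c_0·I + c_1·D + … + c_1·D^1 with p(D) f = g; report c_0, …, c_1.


D^0 f = 2x^5 + (5/2)x^2
D^1 f = 10x^4 + 5x
matching coefficients of g against c_0 f + c_1 Df + … from the top degree down determines the c_i
solution: c_0 = -4, c_1 = 4

c_0 = -4, c_1 = 4


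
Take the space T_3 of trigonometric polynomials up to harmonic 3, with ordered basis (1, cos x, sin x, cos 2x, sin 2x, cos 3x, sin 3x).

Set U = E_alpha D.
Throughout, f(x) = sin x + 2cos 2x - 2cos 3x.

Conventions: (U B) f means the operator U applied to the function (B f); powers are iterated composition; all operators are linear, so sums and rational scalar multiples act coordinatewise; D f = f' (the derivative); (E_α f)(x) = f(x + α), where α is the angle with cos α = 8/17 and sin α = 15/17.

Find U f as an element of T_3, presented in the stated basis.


D f = cos x - 4sin 2x + 6sin 3x
E_alpha D f = (8/17)cos x - (15/17)sin x - (960/289)cos 2x + (644/289)sin 2x - (2970/4913)cos 3x - (29328/4913)sin 3x

g(x) = (8/17)cos x - (15/17)sin x - (960/289)cos 2x + (644/289)sin 2x - (2970/4913)cos 3x - (29328/4913)sin 3x


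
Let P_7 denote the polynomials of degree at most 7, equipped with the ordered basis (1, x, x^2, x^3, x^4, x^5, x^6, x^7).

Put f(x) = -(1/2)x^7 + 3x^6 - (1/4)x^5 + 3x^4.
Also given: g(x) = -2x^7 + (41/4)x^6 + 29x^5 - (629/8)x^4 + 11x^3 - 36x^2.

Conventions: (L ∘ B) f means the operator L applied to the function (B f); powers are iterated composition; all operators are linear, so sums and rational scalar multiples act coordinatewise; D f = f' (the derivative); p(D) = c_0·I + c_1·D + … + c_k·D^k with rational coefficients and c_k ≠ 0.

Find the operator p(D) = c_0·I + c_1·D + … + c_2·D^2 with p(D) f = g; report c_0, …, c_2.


D^0 f = -(1/2)x^7 + 3x^6 - (1/4)x^5 + 3x^4
D^1 f = -(7/2)x^6 + 18x^5 - (5/4)x^4 + 12x^3
D^2 f = -21x^5 + 90x^4 - 5x^3 + 36x^2
matching coefficients of g against c_0 f + c_1 Df + … from the top degree down determines the c_i
solution: c_0 = 4, c_1 = 1/2, c_2 = -1

c_0 = 4, c_1 = 1/2, c_2 = -1


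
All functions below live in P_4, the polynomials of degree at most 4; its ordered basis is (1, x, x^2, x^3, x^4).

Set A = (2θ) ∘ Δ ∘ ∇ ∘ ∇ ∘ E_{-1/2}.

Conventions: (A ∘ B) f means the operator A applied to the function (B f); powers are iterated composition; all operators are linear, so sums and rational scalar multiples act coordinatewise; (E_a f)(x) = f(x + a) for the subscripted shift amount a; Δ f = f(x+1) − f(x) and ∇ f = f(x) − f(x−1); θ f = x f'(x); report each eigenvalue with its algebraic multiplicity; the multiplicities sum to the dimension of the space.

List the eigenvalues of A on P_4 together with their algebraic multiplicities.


λ = 0 (multiplicity 5)

image of 1: 0
image of x: 0
image of x^2: 0
image of x^3: 0
image of x^4: 48x
the matrix is upper triangular; its diagonal is (0, 0, 0, 0, 0)
for a triangular matrix the eigenvalues are the diagonal entries, with algebraic multiplicity their repetition count


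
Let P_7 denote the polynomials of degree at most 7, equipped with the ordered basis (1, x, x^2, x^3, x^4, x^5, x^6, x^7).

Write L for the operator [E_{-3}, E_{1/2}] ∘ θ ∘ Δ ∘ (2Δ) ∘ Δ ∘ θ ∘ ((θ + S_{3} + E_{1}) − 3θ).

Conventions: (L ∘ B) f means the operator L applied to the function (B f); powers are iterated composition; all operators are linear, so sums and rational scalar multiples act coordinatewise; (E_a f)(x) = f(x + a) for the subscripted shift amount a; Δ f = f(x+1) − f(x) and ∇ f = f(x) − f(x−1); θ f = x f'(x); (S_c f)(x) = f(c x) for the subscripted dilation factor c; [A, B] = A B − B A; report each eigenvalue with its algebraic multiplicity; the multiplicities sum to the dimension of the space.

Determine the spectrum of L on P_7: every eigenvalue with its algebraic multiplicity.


λ = 0 (multiplicity 8)

image of 1: 0
image of x: 0
image of x^2: 0
image of x^3: 0
image of x^4: 0
image of x^5: 0
image of x^6: 0
image of x^7: 0
the matrix is upper triangular; its diagonal is (0, 0, 0, 0, 0, 0, 0, 0)
for a triangular matrix the eigenvalues are the diagonal entries, with algebraic multiplicity their repetition count


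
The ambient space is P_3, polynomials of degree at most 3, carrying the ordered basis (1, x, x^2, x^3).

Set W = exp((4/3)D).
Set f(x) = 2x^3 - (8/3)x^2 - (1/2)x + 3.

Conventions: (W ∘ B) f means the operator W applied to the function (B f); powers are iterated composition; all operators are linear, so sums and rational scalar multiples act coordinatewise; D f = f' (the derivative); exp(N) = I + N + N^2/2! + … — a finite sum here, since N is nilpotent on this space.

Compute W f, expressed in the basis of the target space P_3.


order-1 term: 8x^2 - (64/9)x - 2/3
order-2 term: (32/3)x - 128/27
order-3 term: 128/27
the series for exp((4/3)D) f terminates at order 3
exp((4/3)D) f = 2x^3 + (16/3)x^2 + (55/18)x + 7/3

the result is g(x) = 2x^3 + (16/3)x^2 + (55/18)x + 7/3


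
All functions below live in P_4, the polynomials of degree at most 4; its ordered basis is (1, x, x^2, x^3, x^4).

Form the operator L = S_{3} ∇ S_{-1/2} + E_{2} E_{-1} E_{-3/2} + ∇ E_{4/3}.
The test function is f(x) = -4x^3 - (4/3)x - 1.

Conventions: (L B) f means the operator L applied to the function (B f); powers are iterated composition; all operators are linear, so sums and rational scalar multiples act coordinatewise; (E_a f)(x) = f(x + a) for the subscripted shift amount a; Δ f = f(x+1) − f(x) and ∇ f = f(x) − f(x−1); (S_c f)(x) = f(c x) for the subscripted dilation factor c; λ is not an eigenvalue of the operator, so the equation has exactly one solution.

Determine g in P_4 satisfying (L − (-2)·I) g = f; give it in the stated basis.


g(x) = -(4/3)x^3 - (5/6)x^2 + (119/36)x + 19/18

write g with unknown coordinates in the stated basis and equate coefficients in (L − (-2)·I) g = f
solving from the highest basis element down gives g = -(4/3)x^3 - (5/6)x^2 + (119/36)x + 19/18
check: L g = -(4/3)x^3 + (5/3)x^2 - (143/18)x - 28/9
so L g − (-2)·g = -4x^3 - (4/3)x - 1 = f ✓


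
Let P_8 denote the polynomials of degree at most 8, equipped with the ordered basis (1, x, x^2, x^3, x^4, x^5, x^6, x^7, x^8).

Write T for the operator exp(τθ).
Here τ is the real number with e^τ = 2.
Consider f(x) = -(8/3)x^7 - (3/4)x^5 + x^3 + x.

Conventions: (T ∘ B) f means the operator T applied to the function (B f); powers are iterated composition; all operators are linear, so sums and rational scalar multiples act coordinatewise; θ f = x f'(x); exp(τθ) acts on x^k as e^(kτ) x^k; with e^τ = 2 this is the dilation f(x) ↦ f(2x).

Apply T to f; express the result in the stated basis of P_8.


the image equals g(x) = -(1024/3)x^7 - 24x^5 + 8x^3 + 2x

exp(τθ) x^k = e^(kτ) x^k; with e^τ = 2 this sends x^k to 2^k x^k
x ↦ 2 x
x^3 ↦ 8 x^3
x^5 ↦ 32 x^5
x^7 ↦ 128 x^7
applying this coordinatewise to f: exp(τθ) f = -(1024/3)x^7 - 24x^5 + 8x^3 + 2x


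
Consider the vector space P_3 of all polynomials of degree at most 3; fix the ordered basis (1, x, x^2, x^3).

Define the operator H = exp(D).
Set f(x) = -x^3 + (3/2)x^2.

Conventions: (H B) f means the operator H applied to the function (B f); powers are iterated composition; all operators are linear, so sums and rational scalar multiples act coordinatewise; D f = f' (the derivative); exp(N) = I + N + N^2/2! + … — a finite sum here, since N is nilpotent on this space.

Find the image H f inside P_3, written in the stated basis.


the result is g(x) = -x^3 - (3/2)x^2 + 1/2

order-1 term: -3x^2 + 3x
order-2 term: -3x + 3/2
order-3 term: -1
the series for exp(D) f terminates at order 3
exp(D) f = -x^3 - (3/2)x^2 + 1/2


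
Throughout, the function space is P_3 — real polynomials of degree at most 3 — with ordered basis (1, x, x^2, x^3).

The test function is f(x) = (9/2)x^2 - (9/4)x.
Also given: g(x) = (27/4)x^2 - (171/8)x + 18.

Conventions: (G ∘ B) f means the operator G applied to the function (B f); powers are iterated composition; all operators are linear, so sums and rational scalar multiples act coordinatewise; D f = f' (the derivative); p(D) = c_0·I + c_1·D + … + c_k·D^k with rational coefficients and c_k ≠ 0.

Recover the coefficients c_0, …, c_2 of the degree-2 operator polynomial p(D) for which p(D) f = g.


D^0 f = (9/2)x^2 - (9/4)x
D^1 f = 9x - 9/4
D^2 f = 9
matching coefficients of g against c_0 f + c_1 Df + … from the top degree down determines the c_i
solution: c_0 = 3/2, c_1 = -2, c_2 = 3/2

p(D) = (3/2)·I − 2·D + (3/2)·D^2, i.e. c_0 = 3/2, c_1 = -2, c_2 = 3/2


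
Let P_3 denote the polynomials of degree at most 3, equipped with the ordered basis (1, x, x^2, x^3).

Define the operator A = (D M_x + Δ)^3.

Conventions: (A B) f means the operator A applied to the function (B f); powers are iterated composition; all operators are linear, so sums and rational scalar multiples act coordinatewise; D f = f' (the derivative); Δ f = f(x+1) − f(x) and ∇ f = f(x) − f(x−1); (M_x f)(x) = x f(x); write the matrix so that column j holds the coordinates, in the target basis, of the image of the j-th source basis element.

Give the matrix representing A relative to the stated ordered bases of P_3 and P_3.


the matrix is [[1, 7, 25, 72]; [0, 8, 38, 138]; [0, 0, 27, 111]; [0, 0, 0, 64]] (rows listed top to bottom)

image of 1: 1
image of x: 8x + 7
image of x^2: 27x^2 + 38x + 25
image of x^3: 64x^3 + 111x^2 + 138x + 72
each image's coordinates form column j of the matrix


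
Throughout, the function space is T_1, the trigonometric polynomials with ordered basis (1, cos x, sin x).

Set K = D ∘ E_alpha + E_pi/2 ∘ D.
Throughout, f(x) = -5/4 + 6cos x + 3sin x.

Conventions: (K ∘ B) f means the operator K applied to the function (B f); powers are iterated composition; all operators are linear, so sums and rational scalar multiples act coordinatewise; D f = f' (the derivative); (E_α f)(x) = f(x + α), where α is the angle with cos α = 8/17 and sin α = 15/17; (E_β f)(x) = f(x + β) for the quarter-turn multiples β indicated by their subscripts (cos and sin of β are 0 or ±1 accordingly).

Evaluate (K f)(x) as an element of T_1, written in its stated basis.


E_alpha f = -5/4 + (93/17)cos x - (66/17)sin x
D E_alpha f = -(66/17)cos x - (93/17)sin x
D f = 3cos x - 6sin x
E_pi/2 D f = -6cos x - 3sin x
(D ∘ E_alpha + E_pi/2 ∘ D) f = -(168/17)cos x - (144/17)sin x

the image equals g(x) = -(168/17)cos x - (144/17)sin x


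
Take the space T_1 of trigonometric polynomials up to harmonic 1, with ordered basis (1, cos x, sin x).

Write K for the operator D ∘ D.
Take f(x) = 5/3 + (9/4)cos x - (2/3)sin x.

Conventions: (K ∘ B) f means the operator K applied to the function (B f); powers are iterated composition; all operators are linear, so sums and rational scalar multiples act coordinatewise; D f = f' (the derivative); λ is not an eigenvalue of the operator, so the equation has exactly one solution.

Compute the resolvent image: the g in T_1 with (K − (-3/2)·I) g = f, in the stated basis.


write g with unknown coordinates in the stated basis and equate coefficients in (K − (-3/2)·I) g = f
solving from the highest basis element down gives g = 10/9 + (9/2)cos x - (4/3)sin x
check: K g = -(9/2)cos x + (4/3)sin x
so K g − (-3/2)·g = 5/3 + (9/4)cos x - (2/3)sin x = f ✓

the result is g(x) = 10/9 + (9/2)cos x - (4/3)sin x


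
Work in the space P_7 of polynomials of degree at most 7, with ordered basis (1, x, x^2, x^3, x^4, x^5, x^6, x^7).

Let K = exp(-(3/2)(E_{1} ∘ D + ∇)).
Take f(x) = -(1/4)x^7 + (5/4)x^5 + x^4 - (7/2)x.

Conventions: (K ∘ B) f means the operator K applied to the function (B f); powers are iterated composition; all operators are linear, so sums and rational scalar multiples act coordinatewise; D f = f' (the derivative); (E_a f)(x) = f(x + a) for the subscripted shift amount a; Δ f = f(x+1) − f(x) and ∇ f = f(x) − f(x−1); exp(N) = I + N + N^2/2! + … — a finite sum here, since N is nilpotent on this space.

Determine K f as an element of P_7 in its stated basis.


the result is g(x) = -(1/4)x^7 + (21/4)x^6 - (305/8)x^5 + (1223/8)x^4 - (9087/16)x^3 + (24603/16)x^2 - (65899/32)x + 45693/32

order-1 term: (21/4)x^6 + (63/8)x^5 + (135/4)x^4 + (69/8)x^3 - (147/4)x^2 - 39x - 9/4
order-2 term: -(189/4)x^5 - (945/8)x^4 - (9225/16)x^3 - (4833/8)x^2 - (1089/2)x - 567/8
order-3 term: (945/4)x^4 + (2835/4)x^3 + (48465/16)x^2 + (107919/32)x + 18549/8
order-4 term: -(2835/4)x^3 - (8505/4)x^2 - (108135/16)x - 159813/32
order-5 term: (5103/4)x^2 + (25515/8)x + 88695/16
order-6 term: -(5103/4)x - 15309/8
order-7 term: 2187/4
the series for exp(-(3/2)(E_{1} ∘ D + ∇)) f terminates at order 7
exp(-(3/2)(E_{1} ∘ D + ∇)) f = -(1/4)x^7 + (21/4)x^6 - (305/8)x^5 + (1223/8)x^4 - (9087/16)x^3 + (24603/16)x^2 - (65899/32)x + 45693/32


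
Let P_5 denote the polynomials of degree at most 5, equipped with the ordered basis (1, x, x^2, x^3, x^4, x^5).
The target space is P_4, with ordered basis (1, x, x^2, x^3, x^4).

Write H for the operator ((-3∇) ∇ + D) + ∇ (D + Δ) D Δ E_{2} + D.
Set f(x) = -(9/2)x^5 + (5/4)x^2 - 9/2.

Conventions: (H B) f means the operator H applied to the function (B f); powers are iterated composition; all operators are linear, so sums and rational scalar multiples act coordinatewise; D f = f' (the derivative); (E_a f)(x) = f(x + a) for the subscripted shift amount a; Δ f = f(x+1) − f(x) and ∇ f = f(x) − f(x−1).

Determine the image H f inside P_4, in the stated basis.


∇ f = -(45/2)x^4 + 45x^3 - 45x^2 + 25x - 23/4
∇ ∇ f = -90x^3 + 270x^2 - 315x + 275/2
(-3∇) ∇ f = 270x^3 - 810x^2 + 945x - 825/2
D f = -(45/2)x^4 + (5/2)x
((-3∇) ∇ + D) f = -(45/2)x^4 + 270x^3 - 810x^2 + (1895/2)x - 825/2
E_{2} f = -(9/2)x^5 - 45x^4 - 180x^3 - (1435/4)x^2 - 355x - 287/2
Δ E_{2} f = -(45/2)x^4 - 225x^3 - 855x^2 - 1460x - 3773/4
D Δ E_{2} f = -90x^3 - 675x^2 - 1710x - 1460
D (D Δ E_{2}) f = -270x^2 - 1350x - 1710
Δ (D Δ E_{2}) f = -270x^2 - 1620x - 2475
(D + Δ) (D Δ E_{2}) f = -540x^2 - 2970x - 4185
∇ (D + Δ) (D Δ E_{2}) f = -1080x - 2430
D f = -(45/2)x^4 + (5/2)x
(((-3∇) ∇ + D) + ∇ (D + Δ) D Δ E_{2} + D) f = -45x^4 + 270x^3 - 810x^2 - 130x - 5685/2

g(x) = -45x^4 + 270x^3 - 810x^2 - 130x - 5685/2


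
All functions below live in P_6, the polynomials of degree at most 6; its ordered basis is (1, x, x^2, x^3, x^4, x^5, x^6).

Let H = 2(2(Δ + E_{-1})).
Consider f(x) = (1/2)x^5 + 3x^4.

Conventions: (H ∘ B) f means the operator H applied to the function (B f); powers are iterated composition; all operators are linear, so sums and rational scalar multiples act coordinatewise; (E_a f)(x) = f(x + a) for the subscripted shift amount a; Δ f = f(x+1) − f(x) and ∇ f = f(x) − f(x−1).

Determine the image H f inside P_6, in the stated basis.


Δ f = (5/2)x^4 + 17x^3 + 23x^2 + (29/2)x + 7/2
E_{-1} f = (1/2)x^5 + (1/2)x^4 - 7x^3 + 13x^2 - (19/2)x + 5/2
(Δ + E_{-1}) f = (1/2)x^5 + 3x^4 + 10x^3 + 36x^2 + 5x + 6
(2(Δ + E_{-1})) f = x^5 + 6x^4 + 20x^3 + 72x^2 + 10x + 12
(2(2(Δ + E_{-1}))) f = 2x^5 + 12x^4 + 40x^3 + 144x^2 + 20x + 24

g(x) = 2x^5 + 12x^4 + 40x^3 + 144x^2 + 20x + 24


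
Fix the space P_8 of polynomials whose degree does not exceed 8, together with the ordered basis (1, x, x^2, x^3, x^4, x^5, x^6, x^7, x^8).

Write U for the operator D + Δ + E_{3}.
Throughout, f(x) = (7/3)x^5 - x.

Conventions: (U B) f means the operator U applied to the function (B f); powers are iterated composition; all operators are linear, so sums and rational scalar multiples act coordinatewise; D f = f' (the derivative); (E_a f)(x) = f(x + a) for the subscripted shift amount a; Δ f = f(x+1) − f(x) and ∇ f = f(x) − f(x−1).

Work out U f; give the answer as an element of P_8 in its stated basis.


D f = (35/3)x^4 - 1
Δ f = (35/3)x^4 + (70/3)x^3 + (70/3)x^2 + (35/3)x + 4/3
E_{3} f = (7/3)x^5 + 35x^4 + 210x^3 + 630x^2 + 944x + 564
(D + Δ + E_{3}) f = (7/3)x^5 + (175/3)x^4 + (700/3)x^3 + (1960/3)x^2 + (2867/3)x + 1693/3

g(x) = (7/3)x^5 + (175/3)x^4 + (700/3)x^3 + (1960/3)x^2 + (2867/3)x + 1693/3


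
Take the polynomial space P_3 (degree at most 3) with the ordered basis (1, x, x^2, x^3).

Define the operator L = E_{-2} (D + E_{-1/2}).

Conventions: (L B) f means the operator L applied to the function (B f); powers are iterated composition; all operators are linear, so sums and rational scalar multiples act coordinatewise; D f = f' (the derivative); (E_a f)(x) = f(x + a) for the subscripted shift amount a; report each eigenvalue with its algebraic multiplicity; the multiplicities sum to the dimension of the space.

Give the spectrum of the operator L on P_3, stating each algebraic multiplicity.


λ = 1 (multiplicity 4)

image of 1: 1
image of x: x - 3/2
image of x^2: x^2 - 3x + 9/4
image of x^3: x^3 - (9/2)x^2 + (27/4)x - 29/8
the matrix is upper triangular; its diagonal is (1, 1, 1, 1)
for a triangular matrix the eigenvalues are the diagonal entries, with algebraic multiplicity their repetition count


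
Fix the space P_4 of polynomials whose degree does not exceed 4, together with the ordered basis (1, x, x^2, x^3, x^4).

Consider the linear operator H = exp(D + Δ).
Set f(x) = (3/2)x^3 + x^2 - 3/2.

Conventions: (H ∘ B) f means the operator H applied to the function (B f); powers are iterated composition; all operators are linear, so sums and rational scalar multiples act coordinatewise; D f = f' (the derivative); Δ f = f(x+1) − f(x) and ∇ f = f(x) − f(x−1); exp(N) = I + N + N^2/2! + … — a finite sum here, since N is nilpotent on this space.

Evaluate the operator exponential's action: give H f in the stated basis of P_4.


the image equals g(x) = (3/2)x^3 + 10x^2 + (53/2)x + 26

order-1 term: 9x^2 + (17/2)x + 5/2
order-2 term: 18x + 13
order-3 term: 12
the series for exp(D + Δ) f terminates at order 3
exp(D + Δ) f = (3/2)x^3 + 10x^2 + (53/2)x + 26


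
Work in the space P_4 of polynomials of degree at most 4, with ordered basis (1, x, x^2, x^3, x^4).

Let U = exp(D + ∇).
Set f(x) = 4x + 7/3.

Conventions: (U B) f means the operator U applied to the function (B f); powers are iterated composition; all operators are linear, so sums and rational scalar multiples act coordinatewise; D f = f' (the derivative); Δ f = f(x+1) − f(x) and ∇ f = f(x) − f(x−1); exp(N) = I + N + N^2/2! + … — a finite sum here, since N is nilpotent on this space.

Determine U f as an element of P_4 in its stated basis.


order-1 term: 8
the series for exp(D + ∇) f terminates at order 1
exp(D + ∇) f = 4x + 31/3

the result is g(x) = 4x + 31/3


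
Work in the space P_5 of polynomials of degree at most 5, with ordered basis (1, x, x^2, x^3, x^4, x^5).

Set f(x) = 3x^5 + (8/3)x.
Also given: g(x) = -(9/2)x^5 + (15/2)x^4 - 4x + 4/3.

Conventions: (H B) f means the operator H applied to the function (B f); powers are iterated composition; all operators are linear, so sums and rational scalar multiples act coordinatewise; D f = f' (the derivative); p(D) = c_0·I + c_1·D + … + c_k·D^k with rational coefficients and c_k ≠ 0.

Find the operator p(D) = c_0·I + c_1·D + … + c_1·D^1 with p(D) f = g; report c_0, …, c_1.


p(D) = -(3/2)·I + (1/2)·D, i.e. c_0 = -3/2, c_1 = 1/2

D^0 f = 3x^5 + (8/3)x
D^1 f = 15x^4 + 8/3
matching coefficients of g against c_0 f + c_1 Df + … from the top degree down determines the c_i
solution: c_0 = -3/2, c_1 = 1/2


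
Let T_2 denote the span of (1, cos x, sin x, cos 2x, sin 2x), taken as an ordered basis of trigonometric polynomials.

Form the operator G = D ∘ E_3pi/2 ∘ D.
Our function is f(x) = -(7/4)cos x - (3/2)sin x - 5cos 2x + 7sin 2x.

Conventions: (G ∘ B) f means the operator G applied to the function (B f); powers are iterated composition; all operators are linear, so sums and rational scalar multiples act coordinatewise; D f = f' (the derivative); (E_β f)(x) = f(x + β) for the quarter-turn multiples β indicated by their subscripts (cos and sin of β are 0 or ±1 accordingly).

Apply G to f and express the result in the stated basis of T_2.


the image equals g(x) = -(3/2)cos x + (7/4)sin x - 20cos 2x + 28sin 2x

D f = -(3/2)cos x + (7/4)sin x + 14cos 2x + 10sin 2x
E_3pi/2 D f = -(7/4)cos x - (3/2)sin x - 14cos 2x - 10sin 2x
D (E_3pi/2 ∘ D) f = -(3/2)cos x + (7/4)sin x - 20cos 2x + 28sin 2x
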